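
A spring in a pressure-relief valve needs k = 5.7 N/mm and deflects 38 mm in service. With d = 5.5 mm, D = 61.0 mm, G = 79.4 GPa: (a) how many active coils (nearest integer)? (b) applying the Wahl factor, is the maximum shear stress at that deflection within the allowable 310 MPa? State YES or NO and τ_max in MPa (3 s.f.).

(a) 7 coils; (b) YES, τ_max = 229 MPa

N_a = Gd⁴/(8D³k) = (79.4×10³)(5.5⁴)/(8·61.0³·5.7) = 7.02 → N_a = 7
Actual rate k = Gd⁴/(8D³·7) = 5.716 N/mm
Working load F = kδ = 5.716·38 = 217.21 N
C = 61.0/5.5 = 11.0909; K_W = (4C−1)/(4C−4)+0.615/C = 1.1298
τ_max = K_W·8FD/(πd³) = 1.1298·202.8 = 229.11 MPa
τ_max ≤ 310 MPa → acceptable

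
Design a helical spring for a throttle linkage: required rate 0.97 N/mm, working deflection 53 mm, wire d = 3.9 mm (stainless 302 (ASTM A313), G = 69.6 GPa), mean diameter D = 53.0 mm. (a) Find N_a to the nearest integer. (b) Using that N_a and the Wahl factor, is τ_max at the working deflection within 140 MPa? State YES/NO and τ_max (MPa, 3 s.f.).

(a) 14 coils; (b) YES, τ_max = 129 MPa

N_a = Gd⁴/(8D³k) = (69.6×10³)(3.9⁴)/(8·53.0³·0.97) = 13.94 → N_a = 14
Actual rate k = Gd⁴/(8D³·14) = 0.96566 N/mm
Working load F = kδ = 0.96566·53 = 51.18 N
C = 53.0/3.9 = 13.5897; K_W = (4C−1)/(4C−4)+0.615/C = 1.1048
τ_max = K_W·8FD/(πd³) = 1.1048·116.44 = 128.65 MPa
τ_max ≤ 140 MPa → acceptable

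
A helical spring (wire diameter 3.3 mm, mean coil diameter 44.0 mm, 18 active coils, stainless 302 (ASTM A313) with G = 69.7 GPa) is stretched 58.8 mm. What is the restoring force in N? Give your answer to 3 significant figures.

39.6 N

k = Gd⁴/(8D³N_a) = (69.7×10³)(3.3⁴)/(8·44.0³·18) = 0.67386 N/mm
F = k·δ = 0.67386 × 58.8 = 39.623 N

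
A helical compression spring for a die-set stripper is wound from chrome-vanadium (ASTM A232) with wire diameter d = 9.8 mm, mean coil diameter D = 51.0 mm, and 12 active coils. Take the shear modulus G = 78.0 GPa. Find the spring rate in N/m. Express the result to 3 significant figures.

56500 N/m

k = Gd⁴/(8D³N_a) = (78.0×10³ × 9.8⁴) / (8 × 51.0³ × 12)
  = 7.19447e+08 / 1.27345e+07 = 56.496 N/mm = 56496 N/m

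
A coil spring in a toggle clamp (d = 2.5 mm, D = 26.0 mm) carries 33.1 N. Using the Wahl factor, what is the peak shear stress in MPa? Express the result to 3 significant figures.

160 MPa

Spring index C = D/d = 26.0/2.5 = 10.4000
K_W = (4C−1)/(4C−4) + 0.615/C = 40.600/37.600 + 0.0591 = 1.1389
τ₀ = 8FD/(πd³) = 8·33.1·26.0/(π·2.5³) = 6884.8/49.087 = 140.26 MPa
τ_max = K·τ₀ = 1.1389 × 140.26 = 159.74 MPa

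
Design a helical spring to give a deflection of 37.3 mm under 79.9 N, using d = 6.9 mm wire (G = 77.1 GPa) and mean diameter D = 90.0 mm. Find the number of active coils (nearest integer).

14

Required rate k = F/δ = 79.9/37.3 = 2.1421 N/mm
N_a = Gd⁴/(8D³k) = (77.1×10³ × 6.9⁴)/(8 × 90.0³ × 2.1421)
    = 1.74764e+08 / 1.24927e+07 = 13.99 → 14 coils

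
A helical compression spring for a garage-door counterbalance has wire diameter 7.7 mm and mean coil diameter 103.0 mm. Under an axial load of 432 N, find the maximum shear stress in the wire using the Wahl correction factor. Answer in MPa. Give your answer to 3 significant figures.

275 MPa

Spring index C = D/d = 103.0/7.7 = 13.3766
K_W = (4C−1)/(4C−4) + 0.615/C = 52.506/49.506 + 0.0460 = 1.1066
τ₀ = 8FD/(πd³) = 8·432·103.0/(π·7.7³) = 355968/1434.2 = 248.19 MPa
τ_max = K·τ₀ = 1.1066 × 248.19 = 274.64 MPa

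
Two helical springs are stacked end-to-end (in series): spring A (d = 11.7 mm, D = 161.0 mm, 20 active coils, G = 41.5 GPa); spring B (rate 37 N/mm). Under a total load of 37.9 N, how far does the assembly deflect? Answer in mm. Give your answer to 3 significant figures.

k_A = Gd⁴/(8D³N_a) = (41.5×10³)(11.7⁴)/(8·161.0³·20) = 1.1646 N/mm
Series: 1/k_eq = 1/1.1646 + 1/37 = 0.88566; k_eq = 1.1291 N/mm
δ = F/k_eq = 37.9/1.1291 = 33.566 mm

33.6 mm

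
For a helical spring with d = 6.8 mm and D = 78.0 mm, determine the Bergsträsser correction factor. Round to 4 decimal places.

1.1166

C = D/d = 78.0/6.8 = 11.4706
K_B = (4C+2)/(4C−3) = 47.882/42.882 = 1.1166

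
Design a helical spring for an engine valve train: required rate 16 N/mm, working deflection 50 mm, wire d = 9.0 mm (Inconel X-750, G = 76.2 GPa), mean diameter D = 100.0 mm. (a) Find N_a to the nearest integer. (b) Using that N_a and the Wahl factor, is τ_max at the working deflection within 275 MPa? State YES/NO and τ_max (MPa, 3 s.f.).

N_a = Gd⁴/(8D³k) = (76.2×10³)(9.0⁴)/(8·100.0³·16) = 3.906 → N_a = 4
Actual rate k = Gd⁴/(8D³·4) = 15.623 N/mm
Working load F = kδ = 15.623·50 = 781.17 N
C = 100.0/9.0 = 11.1111; K_W = (4C−1)/(4C−4)+0.615/C = 1.1295
τ_max = K_W·8FD/(πd³) = 1.1295·272.87 = 308.22 MPa
τ_max > 275 MPa → exceeds allowable

(a) 4 coils; (b) NO, τ_max = 308 MPa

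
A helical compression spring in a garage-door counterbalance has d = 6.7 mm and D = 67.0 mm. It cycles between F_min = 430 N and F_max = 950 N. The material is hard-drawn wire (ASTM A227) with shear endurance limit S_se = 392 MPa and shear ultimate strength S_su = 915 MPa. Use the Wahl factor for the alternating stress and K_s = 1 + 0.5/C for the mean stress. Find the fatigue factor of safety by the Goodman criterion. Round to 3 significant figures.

C = D/d = 67.0/6.7 = 10.0000; K_W = (4C−1)/(4C−4)+0.615/C = 1.1448; K_s = 1+0.5/C = 1.0500
F_a = (F_max−F_min)/2 = 260 N; F_m = (F_max+F_min)/2 = 690 N
τ_a = K_W·8F_aD/(πd³) = 1.1448 × 147.49 = 168.85 MPa
τ_m = K_s·8F_mD/(πd³) = 1.0500 × 391.42 = 410.99 MPa
Goodman: 1/n_f = τ_a/S_se + τ_m/S_su = 168.85/392 + 410.99/915 = 0.43074 + 0.44917 = 0.87991
n_f = 1/0.87991 = 1.136

1.14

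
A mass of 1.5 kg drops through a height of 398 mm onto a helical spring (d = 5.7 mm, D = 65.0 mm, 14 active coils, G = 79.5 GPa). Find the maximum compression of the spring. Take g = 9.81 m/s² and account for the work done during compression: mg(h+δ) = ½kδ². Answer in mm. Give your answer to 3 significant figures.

71.1 mm

k = Gd⁴/(8D³N_a) = (79.5×10³)(5.7⁴)/(8·65.0³·14) = 2.7284 N/mm
W = mg = 1.5 × 9.81 = 14.715 N
½kδ² − Wδ − Wh = 0 → δ = (W + √(W² + 2kWh))/k
δ = (14.715 + √(216.53 + 31958.2))/2.7284 = (14.715 + 179.37)/2.7284 = 71.136 mm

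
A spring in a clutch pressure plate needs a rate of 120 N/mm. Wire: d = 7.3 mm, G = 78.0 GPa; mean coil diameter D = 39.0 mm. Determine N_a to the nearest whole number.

N_a = Gd⁴/(8D³k) = (78.0×10³ × 7.3⁴)/(8 × 39.0³ × 120)
    = 2.21506e+08 / 5.69462e+07 = 3.89 → 4 coils

4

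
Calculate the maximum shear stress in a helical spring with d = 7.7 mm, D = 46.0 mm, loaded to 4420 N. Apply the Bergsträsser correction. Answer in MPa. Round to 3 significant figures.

Spring index C = D/d = 46.0/7.7 = 5.9740
K_B = (4C+2)/(4C−3) = 25.896/20.896 = 1.2393
τ₀ = 8FD/(πd³) = 8·4420·46.0/(π·7.7³) = 1.62656e+06/1434.2 = 1134.1 MPa
τ_max = K·τ₀ = 1.2393 × 1134.1 = 1405.5 MPa

1410 MPa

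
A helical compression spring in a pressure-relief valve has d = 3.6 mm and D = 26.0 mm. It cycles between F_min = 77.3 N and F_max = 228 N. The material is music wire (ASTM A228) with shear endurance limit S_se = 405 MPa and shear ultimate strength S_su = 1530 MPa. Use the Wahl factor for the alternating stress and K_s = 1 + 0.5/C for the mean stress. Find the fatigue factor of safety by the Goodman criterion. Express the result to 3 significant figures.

2.13

C = D/d = 26.0/3.6 = 7.2222; K_W = (4C−1)/(4C−4)+0.615/C = 1.2057; K_s = 1+0.5/C = 1.0692
F_a = (F_max−F_min)/2 = 75.35 N; F_m = (F_max+F_min)/2 = 152.65 N
τ_a = K_W·8F_aD/(πd³) = 1.2057 × 106.93 = 128.92 MPa
τ_m = K_s·8F_mD/(πd³) = 1.0692 × 216.62 = 231.62 MPa
Goodman: 1/n_f = τ_a/S_se + τ_m/S_su = 128.92/405 + 231.62/1530 = 0.31832 + 0.15138 = 0.46971
n_f = 1/0.46971 = 2.129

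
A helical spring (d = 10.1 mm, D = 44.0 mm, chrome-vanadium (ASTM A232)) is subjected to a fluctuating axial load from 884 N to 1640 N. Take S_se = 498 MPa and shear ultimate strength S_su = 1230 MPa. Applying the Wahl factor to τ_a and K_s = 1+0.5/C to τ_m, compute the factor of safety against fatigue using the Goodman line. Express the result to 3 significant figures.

C = D/d = 44.0/10.1 = 4.3564; K_W = (4C−1)/(4C−4)+0.615/C = 1.3646; K_s = 1+0.5/C = 1.1148
F_a = (F_max−F_min)/2 = 378 N; F_m = (F_max+F_min)/2 = 1262 N
τ_a = K_W·8F_aD/(πd³) = 1.3646 × 41.107 = 56.096 MPa
τ_m = K_s·8F_mD/(πd³) = 1.1148 × 137.24 = 152.99 MPa
Goodman: 1/n_f = τ_a/S_se + τ_m/S_su = 56.096/498 + 152.99/1230 = 0.11264 + 0.12439 = 0.23703
n_f = 1/0.23703 = 4.219

4.22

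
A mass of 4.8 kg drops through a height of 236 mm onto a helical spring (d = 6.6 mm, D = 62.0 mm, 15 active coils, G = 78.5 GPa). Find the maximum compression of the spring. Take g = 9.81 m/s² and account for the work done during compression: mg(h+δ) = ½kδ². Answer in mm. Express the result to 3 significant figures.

75.0 mm

k = Gd⁴/(8D³N_a) = (78.5×10³)(6.6⁴)/(8·62.0³·15) = 5.2082 N/mm
W = mg = 4.8 × 9.81 = 47.088 N
½kδ² − Wδ − Wh = 0 → δ = (W + √(W² + 2kWh))/k
δ = (47.088 + √(2217.3 + 115755))/5.2082 = (47.088 + 343.47)/5.2082 = 74.989 mm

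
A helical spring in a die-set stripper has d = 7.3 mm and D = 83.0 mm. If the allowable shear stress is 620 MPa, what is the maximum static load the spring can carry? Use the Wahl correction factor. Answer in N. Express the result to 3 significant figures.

C = D/d = 83.0/7.3 = 11.3699
K_W = (4C−1)/(4C−4) + 0.615/C = 44.479/41.479 + 0.0541 = 1.1264
τ_max = K·8FD/(πd³) → F_max = τ_allow·πd³/(8DK)
F_max = 620·π·7.3³/(8·83.0·1.1264) = 7.5772e+05/747.94 = 1013.1 N

1010 N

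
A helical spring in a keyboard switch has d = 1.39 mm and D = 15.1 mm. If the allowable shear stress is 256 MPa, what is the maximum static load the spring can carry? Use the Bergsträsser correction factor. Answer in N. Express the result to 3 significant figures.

C = D/d = 15.1/1.39 = 10.8633
K_B = (4C+2)/(4C−3) = 45.453/40.453 = 1.1236
τ_max = K·8FD/(πd³) → F_max = τ_allow·πd³/(8DK)
F_max = 256·π·1.39³/(8·15.1·1.1236) = 2159.9/135.73 = 15.913 N

15.9 N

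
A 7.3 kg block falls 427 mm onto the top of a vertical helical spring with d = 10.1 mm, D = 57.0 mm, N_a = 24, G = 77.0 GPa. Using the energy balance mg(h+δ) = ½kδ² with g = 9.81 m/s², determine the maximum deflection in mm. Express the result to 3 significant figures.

k = Gd⁴/(8D³N_a) = (77.0×10³)(10.1⁴)/(8·57.0³·24) = 22.535 N/mm
W = mg = 7.3 × 9.81 = 71.613 N
½kδ² − Wδ − Wh = 0 → δ = (W + √(W² + 2kWh))/k
δ = (71.613 + √(5128.4 + 1.37816e+06))/22.535 = (71.613 + 1176.1)/22.535 = 55.37 mm

55.4 mm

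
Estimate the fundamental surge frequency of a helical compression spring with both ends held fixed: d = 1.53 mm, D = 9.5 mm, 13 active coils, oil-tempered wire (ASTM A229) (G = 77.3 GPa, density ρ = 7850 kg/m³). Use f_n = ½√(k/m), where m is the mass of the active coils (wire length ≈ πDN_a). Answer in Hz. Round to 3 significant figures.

461 Hz

k = Gd⁴/(8D³N_a) = (77.3×10³)(1.53⁴)/(8·9.5³·13) = 4.7505 N/mm = 4750.5 N/m
Wire length L = πDN_a = π·9.5·13 = 387.99 mm
m = ρ·(πd²/4)·L = 7850 × 1.8385×10⁻⁶ m² × 0.38799 m = 0.0055996 kg
f_n = ½√(k/m) = 0.5·√(4750.5/0.0055996) = 0.5·√(8.4836e+05) = 460.53 Hz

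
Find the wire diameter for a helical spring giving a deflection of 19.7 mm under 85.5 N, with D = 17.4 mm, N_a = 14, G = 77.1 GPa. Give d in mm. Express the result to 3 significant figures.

2.40 mm

Required rate k = F/δ = 85.5/19.7 = 4.3401 N/mm
d = (8D³N_a·k / G)^(1/4) = (8·17.4³·14·4.3401 / (77.1×10³))^0.25
  = (33.213)^0.25 = 2.4006 mm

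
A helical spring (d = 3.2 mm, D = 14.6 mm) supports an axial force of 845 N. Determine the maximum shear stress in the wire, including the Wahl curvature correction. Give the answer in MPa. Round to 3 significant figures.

Spring index C = D/d = 14.6/3.2 = 4.5625
K_W = (4C−1)/(4C−4) + 0.615/C = 17.250/14.250 + 0.1348 = 1.3453
τ₀ = 8FD/(πd³) = 8·845·14.6/(π·3.2³) = 98696/102.94 = 958.74 MPa
τ_max = K·τ₀ = 1.3453 × 958.74 = 1289.8 MPa

1290 MPa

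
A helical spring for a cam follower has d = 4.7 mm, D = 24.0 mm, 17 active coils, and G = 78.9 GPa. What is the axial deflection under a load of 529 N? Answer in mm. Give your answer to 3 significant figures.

25.8 mm

k = Gd⁴/(8D³N_a) = (78.9×10³)(4.7⁴)/(8·24.0³·17) = 20.478 N/mm
δ = F/k = 529 / 20.478 = 25.832 mm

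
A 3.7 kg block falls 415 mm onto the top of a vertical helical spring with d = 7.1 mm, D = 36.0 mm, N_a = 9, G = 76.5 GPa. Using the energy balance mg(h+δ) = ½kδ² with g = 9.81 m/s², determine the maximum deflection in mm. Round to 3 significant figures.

k = Gd⁴/(8D³N_a) = (76.5×10³)(7.1⁴)/(8·36.0³·9) = 57.87 N/mm
W = mg = 3.7 × 9.81 = 36.297 N
½kδ² − Wδ − Wh = 0 → δ = (W + √(W² + 2kWh))/k
δ = (36.297 + √(1317.5 + 1.74343e+06))/57.87 = (36.297 + 1320.9)/57.87 = 23.452 mm

23.5 mm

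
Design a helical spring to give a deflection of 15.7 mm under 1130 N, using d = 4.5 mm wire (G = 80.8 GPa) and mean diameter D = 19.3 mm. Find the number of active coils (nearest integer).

Required rate k = F/δ = 1130/15.7 = 71.975 N/mm
N_a = Gd⁴/(8D³k) = (80.8×10³ × 4.5⁴)/(8 × 19.3³ × 71.975)
    = 3.3133e+07 / 4.13943e+06 = 8.004 → 8 coils

8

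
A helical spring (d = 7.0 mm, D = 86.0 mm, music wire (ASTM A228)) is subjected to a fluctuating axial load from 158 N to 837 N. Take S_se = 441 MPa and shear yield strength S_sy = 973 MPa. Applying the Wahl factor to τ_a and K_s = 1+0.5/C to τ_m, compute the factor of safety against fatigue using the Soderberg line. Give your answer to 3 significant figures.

C = D/d = 86.0/7.0 = 12.2857; K_W = (4C−1)/(4C−4)+0.615/C = 1.1165; K_s = 1+0.5/C = 1.0407
F_a = (F_max−F_min)/2 = 339.5 N; F_m = (F_max+F_min)/2 = 497.5 N
τ_a = K_W·8F_aD/(πd³) = 1.1165 × 216.76 = 242.02 MPa
τ_m = K_s·8F_mD/(πd³) = 1.0407 × 317.64 = 330.57 MPa
Soderberg: 1/n_f = τ_a/S_se + τ_m/S_sy = 242.02/441 + 330.57/973 = 0.54879 + 0.33974 = 0.88854
n_f = 1/0.88854 = 1.125

1.13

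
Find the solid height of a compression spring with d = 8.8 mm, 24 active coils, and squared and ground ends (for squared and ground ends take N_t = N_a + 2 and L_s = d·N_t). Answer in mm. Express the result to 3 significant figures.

229 mm

squared and ground ends: N_t = N_a + 2 = 24 + 2 = 26
L_s = d·N_t = 8.8 × 26 = 228.8 mm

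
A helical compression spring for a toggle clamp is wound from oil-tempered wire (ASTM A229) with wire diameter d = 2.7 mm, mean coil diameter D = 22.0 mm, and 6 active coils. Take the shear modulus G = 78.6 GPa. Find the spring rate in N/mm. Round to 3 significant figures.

8.17 N/mm

k = Gd⁴/(8D³N_a) = (78.6×10³ × 2.7⁴) / (8 × 22.0³ × 6)
  = 4.17713e+06 / 511104 = 8.1728 N/mm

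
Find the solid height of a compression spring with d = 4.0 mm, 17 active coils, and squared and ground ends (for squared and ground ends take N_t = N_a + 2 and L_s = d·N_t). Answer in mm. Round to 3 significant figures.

squared and ground ends: N_t = N_a + 2 = 17 + 2 = 19
L_s = d·N_t = 4.0 × 19 = 76 mm

76.0 mm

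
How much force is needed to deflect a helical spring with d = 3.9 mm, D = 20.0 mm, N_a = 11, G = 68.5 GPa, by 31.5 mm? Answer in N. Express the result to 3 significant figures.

k = Gd⁴/(8D³N_a) = (68.5×10³)(3.9⁴)/(8·20.0³·11) = 22.51 N/mm
F = k·δ = 22.51 × 31.5 = 709.07 N

709 N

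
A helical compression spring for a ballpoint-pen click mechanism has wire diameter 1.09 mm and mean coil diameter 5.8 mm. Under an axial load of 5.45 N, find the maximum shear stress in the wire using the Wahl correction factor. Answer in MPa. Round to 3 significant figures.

Spring index C = D/d = 5.8/1.09 = 5.3211
K_W = (4C−1)/(4C−4) + 0.615/C = 20.284/17.284 + 0.1156 = 1.2891
τ₀ = 8FD/(πd³) = 8·5.45·5.8/(π·1.09³) = 252.88/4.0685 = 62.156 MPa
τ_max = K·τ₀ = 1.2891 × 62.156 = 80.128 MPa

80.1 MPa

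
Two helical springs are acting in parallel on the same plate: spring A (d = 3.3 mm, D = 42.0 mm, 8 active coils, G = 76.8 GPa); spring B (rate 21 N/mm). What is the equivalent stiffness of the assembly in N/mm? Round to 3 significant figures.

k_A = Gd⁴/(8D³N_a) = (76.8×10³)(3.3⁴)/(8·42.0³·8) = 1.9208 N/mm
Parallel: k_eq = 1.9208 + 21 = 22.921 N/mm

22.9 N/mm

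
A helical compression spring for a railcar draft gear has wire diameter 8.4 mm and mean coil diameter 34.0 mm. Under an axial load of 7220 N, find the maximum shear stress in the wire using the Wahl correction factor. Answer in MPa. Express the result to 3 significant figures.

Spring index C = D/d = 34.0/8.4 = 4.0476
K_W = (4C−1)/(4C−4) + 0.615/C = 15.190/12.190 + 0.1519 = 1.3980
τ₀ = 8FD/(πd³) = 8·7220·34.0/(π·8.4³) = 1.96384e+06/1862 = 1054.7 MPa
τ_max = K·τ₀ = 1.3980 × 1054.7 = 1474.5 MPa

1470 MPa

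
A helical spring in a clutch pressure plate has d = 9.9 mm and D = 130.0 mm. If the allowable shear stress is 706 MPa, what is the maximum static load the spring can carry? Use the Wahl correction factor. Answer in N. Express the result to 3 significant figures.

C = D/d = 130.0/9.9 = 13.1313
K_W = (4C−1)/(4C−4) + 0.615/C = 51.525/48.525 + 0.0468 = 1.1087
τ_max = K·8FD/(πd³) → F_max = τ_allow·πd³/(8DK)
F_max = 706·π·9.9³/(8·130.0·1.1087) = 2.1521e+06/1153 = 1866.5 N

1870 N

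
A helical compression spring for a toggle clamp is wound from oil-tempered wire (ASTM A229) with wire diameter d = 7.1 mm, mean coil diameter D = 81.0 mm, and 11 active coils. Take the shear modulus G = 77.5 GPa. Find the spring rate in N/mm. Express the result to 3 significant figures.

k = Gd⁴/(8D³N_a) = (77.5×10³ × 7.1⁴) / (8 × 81.0³ × 11)
  = 1.96941e+08 / 4.67668e+07 = 4.2111 N/mm

4.21 N/mm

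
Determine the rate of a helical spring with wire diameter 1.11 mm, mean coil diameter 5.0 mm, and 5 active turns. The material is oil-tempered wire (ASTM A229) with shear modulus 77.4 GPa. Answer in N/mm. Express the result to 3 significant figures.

k = Gd⁴/(8D³N_a) = (77.4×10³ × 1.11⁴) / (8 × 5.0³ × 5)
  = 117499 / 5000 = 23.5 N/mm

23.5 N/mm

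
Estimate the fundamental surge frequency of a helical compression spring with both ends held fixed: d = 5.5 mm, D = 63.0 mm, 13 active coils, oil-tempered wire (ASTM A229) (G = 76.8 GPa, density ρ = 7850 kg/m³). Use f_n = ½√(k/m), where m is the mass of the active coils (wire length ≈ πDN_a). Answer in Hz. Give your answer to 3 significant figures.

37.5 Hz

k = Gd⁴/(8D³N_a) = (76.8×10³)(5.5⁴)/(8·63.0³·13) = 2.7024 N/mm = 2702.4 N/m
Wire length L = πDN_a = π·63.0·13 = 2573 mm
m = ρ·(πd²/4)·L = 7850 × 23.758×10⁻⁶ m² × 2.573 m = 0.47986 kg
f_n = ½√(k/m) = 0.5·√(2702.4/0.47986) = 0.5·√(5631.7) = 37.522 Hz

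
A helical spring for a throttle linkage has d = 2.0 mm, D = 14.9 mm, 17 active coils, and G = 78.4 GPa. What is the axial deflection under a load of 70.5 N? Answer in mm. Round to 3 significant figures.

k = Gd⁴/(8D³N_a) = (78.4×10³)(2.0⁴)/(8·14.9³·17) = 2.7883 N/mm
δ = F/k = 70.5 / 2.7883 = 25.284 mm

25.3 mm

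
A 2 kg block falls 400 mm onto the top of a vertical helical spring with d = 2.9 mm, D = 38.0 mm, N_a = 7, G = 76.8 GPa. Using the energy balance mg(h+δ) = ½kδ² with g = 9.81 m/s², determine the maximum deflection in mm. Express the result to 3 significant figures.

106 mm

k = Gd⁴/(8D³N_a) = (76.8×10³)(2.9⁴)/(8·38.0³·7) = 1.7677 N/mm
W = mg = 2 × 9.81 = 19.62 N
½kδ² − Wδ − Wh = 0 → δ = (W + √(W² + 2kWh))/k
δ = (19.62 + √(384.94 + 27746.2))/1.7677 = (19.62 + 167.72)/1.7677 = 105.98 mm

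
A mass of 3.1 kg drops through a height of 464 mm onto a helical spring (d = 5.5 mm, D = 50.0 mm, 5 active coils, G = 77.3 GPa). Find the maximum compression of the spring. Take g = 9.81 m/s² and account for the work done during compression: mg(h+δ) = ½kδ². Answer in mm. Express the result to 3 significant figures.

k = Gd⁴/(8D³N_a) = (77.3×10³)(5.5⁴)/(8·50.0³·5) = 14.147 N/mm
W = mg = 3.1 × 9.81 = 30.411 N
½kδ² − Wδ − Wh = 0 → δ = (W + √(W² + 2kWh))/k
δ = (30.411 + √(924.83 + 399244))/14.147 = (30.411 + 632.59)/14.147 = 46.866 mm

46.9 mm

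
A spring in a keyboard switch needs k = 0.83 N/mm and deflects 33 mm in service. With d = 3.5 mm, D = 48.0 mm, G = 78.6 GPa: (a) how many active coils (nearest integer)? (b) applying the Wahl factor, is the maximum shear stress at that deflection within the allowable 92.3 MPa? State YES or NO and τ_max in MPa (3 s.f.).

N_a = Gd⁴/(8D³k) = (78.6×10³)(3.5⁴)/(8·48.0³·0.83) = 16.06 → N_a = 16
Actual rate k = Gd⁴/(8D³·16) = 0.83322 N/mm
Working load F = kδ = 0.83322·33 = 27.496 N
C = 48.0/3.5 = 13.7143; K_W = (4C−1)/(4C−4)+0.615/C = 1.1038
τ_max = K_W·8FD/(πd³) = 1.1038·78.388 = 86.528 MPa
τ_max ≤ 92.3 MPa → acceptable

(a) 16 coils; (b) YES, τ_max = 86.5 MPa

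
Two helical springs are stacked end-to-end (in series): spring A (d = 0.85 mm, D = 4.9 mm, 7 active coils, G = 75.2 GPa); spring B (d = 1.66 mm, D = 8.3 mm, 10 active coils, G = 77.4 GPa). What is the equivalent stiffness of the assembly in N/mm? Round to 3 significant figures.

4.07 N/mm

k_A = Gd⁴/(8D³N_a) = (75.2×10³)(0.85⁴)/(8·4.9³·7) = 5.9582 N/mm
k_B = Gd⁴/(8D³N_a) = (77.4×10³)(1.66⁴)/(8·8.3³·10) = 12.848 N/mm
Series: 1/k_eq = 1/5.9582 + 1/12.848 = 0.24567; k_eq = 4.0706 N/mm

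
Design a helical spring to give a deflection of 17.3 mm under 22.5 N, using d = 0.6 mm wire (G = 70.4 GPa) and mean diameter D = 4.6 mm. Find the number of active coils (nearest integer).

9

Required rate k = F/δ = 22.5/17.3 = 1.3006 N/mm
N_a = Gd⁴/(8D³k) = (70.4×10³ × 0.6⁴)/(8 × 4.6³ × 1.3006)
    = 9123.84 / 1012.74 = 9.009 → 9 coils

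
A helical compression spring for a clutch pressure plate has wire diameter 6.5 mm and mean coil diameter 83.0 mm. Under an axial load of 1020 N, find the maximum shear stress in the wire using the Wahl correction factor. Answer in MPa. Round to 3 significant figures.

Spring index C = D/d = 83.0/6.5 = 12.7692
K_W = (4C−1)/(4C−4) + 0.615/C = 50.077/47.077 + 0.0482 = 1.1119
τ₀ = 8FD/(πd³) = 8·1020·83.0/(π·6.5³) = 677280/862.76 = 785.02 MPa
τ_max = K·τ₀ = 1.1119 × 785.02 = 872.85 MPa

873 MPa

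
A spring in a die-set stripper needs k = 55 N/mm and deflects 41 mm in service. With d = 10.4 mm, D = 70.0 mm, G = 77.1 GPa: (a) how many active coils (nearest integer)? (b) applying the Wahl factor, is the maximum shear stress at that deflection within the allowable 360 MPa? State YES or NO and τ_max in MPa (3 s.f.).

(a) 6 coils; (b) NO, τ_max = 435 MPa

N_a = Gd⁴/(8D³k) = (77.1×10³)(10.4⁴)/(8·70.0³·55) = 5.976 → N_a = 6
Actual rate k = Gd⁴/(8D³·6) = 54.784 N/mm
Working load F = kδ = 54.784·41 = 2246.1 N
C = 70.0/10.4 = 6.7308; K_W = (4C−1)/(4C−4)+0.615/C = 1.2222
τ_max = K_W·8FD/(πd³) = 1.2222·355.94 = 435.04 MPa
τ_max > 360 MPa → exceeds allowable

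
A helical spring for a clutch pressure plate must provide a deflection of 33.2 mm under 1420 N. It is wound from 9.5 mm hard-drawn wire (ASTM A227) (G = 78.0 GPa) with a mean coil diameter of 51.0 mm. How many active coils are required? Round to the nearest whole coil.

14

Required rate k = F/δ = 1420/33.2 = 42.771 N/mm
N_a = Gd⁴/(8D³k) = (78.0×10³ × 9.5⁴)/(8 × 51.0³ × 42.771)
    = 6.35315e+08 / 4.5389e+07 = 14 → 14 coils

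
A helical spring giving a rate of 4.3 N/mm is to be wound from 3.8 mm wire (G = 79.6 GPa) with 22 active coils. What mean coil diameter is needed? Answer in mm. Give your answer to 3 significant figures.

28.0 mm

D = (Gd⁴/(8N_a·k))^(1/3) = (79.6×10³·3.8⁴/(8·22·4.3))^(1/3)
  = (21931.4)^(1/3) = 27.9912 mm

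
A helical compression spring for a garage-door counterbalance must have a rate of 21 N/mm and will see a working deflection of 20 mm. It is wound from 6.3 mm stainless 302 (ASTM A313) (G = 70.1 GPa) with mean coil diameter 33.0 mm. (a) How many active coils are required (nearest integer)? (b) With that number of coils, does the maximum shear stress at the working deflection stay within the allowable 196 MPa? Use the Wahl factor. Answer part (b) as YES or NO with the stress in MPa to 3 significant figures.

N_a = Gd⁴/(8D³k) = (70.1×10³)(6.3⁴)/(8·33.0³·21) = 18.29 → N_a = 18
Actual rate k = Gd⁴/(8D³·18) = 21.339 N/mm
Working load F = kδ = 21.339·20 = 426.78 N
C = 33.0/6.3 = 5.2381; K_W = (4C−1)/(4C−4)+0.615/C = 1.2944
τ_max = K_W·8FD/(πd³) = 1.2944·143.43 = 185.65 MPa
τ_max ≤ 196 MPa → acceptable

(a) 18 coils; (b) YES, τ_max = 186 MPa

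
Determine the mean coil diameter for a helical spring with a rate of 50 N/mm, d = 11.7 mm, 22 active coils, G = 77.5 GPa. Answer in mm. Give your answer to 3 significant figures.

54.9 mm

D = (Gd⁴/(8N_a·k))^(1/3) = (77.5×10³·11.7⁴/(8·22·50))^(1/3)
  = (165030)^(1/3) = 54.8514 mm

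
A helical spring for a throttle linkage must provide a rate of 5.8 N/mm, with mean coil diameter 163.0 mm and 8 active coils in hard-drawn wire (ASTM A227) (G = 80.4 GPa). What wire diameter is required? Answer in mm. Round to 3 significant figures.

d = (8D³N_a·k / G)^(1/4) = (8·163.0³·8·5.8 / (80.4×10³))^0.25
  = (19995)^0.25 = 11.8913 mm

11.9 mm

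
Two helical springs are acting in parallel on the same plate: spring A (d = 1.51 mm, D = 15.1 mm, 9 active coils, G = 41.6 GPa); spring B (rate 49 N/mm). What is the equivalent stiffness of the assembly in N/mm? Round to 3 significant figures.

49.9 N/mm

k_A = Gd⁴/(8D³N_a) = (41.6×10³)(1.51⁴)/(8·15.1³·9) = 0.87244 N/mm
Parallel: k_eq = 0.87244 + 49 = 49.872 N/mm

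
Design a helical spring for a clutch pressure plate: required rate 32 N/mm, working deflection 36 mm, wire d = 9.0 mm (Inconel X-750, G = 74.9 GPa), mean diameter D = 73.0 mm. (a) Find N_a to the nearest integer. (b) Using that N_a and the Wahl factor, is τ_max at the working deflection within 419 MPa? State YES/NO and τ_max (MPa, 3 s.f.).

(a) 5 coils; (b) YES, τ_max = 342 MPa

N_a = Gd⁴/(8D³k) = (74.9×10³)(9.0⁴)/(8·73.0³·32) = 4.935 → N_a = 5
Actual rate k = Gd⁴/(8D³·5) = 31.581 N/mm
Working load F = kδ = 31.581·36 = 1136.9 N
C = 73.0/9.0 = 8.1111; K_W = (4C−1)/(4C−4)+0.615/C = 1.1813
τ_max = K_W·8FD/(πd³) = 1.1813·289.91 = 342.47 MPa
τ_max ≤ 419 MPa → acceptable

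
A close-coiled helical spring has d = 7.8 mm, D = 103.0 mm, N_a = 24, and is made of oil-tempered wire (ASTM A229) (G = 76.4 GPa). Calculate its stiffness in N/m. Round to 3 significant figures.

k = Gd⁴/(8D³N_a) = (76.4×10³ × 7.8⁴) / (8 × 103.0³ × 24)
  = 2.82795e+08 / 2.09804e+08 = 1.3479 N/mm = 1347.9 N/m

1350 N/m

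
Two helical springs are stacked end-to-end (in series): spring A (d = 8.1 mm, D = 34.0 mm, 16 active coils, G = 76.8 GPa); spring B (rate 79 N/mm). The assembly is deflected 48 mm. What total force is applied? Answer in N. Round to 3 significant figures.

1720 N

k_A = Gd⁴/(8D³N_a) = (76.8×10³)(8.1⁴)/(8·34.0³·16) = 65.713 N/mm
Series: 1/k_eq = 1/65.713 + 1/79 = 0.027876; k_eq = 35.873 N/mm
F = k_eq·δ = 35.873·48 = 1721.9 N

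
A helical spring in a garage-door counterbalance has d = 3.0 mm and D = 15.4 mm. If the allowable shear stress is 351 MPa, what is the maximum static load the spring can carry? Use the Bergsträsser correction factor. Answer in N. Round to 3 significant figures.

188 N

C = D/d = 15.4/3.0 = 5.1333
K_B = (4C+2)/(4C−3) = 22.533/17.533 = 1.2852
τ_max = K·8FD/(πd³) → F_max = τ_allow·πd³/(8DK)
F_max = 351·π·3.0³/(8·15.4·1.2852) = 29773/158.33 = 188.04 N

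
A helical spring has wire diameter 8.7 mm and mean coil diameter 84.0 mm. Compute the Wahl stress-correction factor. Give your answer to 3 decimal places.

1.150

C = D/d = 84.0/8.7 = 9.6552
K_W = (4C−1)/(4C−4) + 0.615/C = 37.621/34.621 + 0.0637 = 1.1503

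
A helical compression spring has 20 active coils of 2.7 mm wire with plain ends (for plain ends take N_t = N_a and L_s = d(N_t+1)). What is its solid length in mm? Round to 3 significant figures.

plain ends: N_t = N_a = 20
L_s = d·(N_t+1) = 2.7 × 21 = 56.7 mm

56.7 mm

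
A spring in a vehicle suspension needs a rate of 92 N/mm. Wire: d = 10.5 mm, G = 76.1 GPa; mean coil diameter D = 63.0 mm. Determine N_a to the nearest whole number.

N_a = Gd⁴/(8D³k) = (76.1×10³ × 10.5⁴)/(8 × 63.0³ × 92)
    = 9.25e+08 / 1.84035e+08 = 5.026 → 5 coils

5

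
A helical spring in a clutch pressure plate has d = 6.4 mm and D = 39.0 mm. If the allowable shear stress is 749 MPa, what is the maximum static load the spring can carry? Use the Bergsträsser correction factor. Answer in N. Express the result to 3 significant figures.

C = D/d = 39.0/6.4 = 6.0938
K_B = (4C+2)/(4C−3) = 26.375/21.375 = 1.2339
τ_max = K·8FD/(πd³) → F_max = τ_allow·πd³/(8DK)
F_max = 749·π·6.4³/(8·39.0·1.2339) = 6.1684e+05/384.98 = 1602.3 N

1600 N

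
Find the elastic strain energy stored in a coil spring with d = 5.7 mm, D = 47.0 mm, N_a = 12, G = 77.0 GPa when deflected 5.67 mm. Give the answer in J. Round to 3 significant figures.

0.131 J

k = Gd⁴/(8D³N_a) = (77.0×10³)(5.7⁴)/(8·47.0³·12) = 8.155 N/mm
U = ½kδ² = 0.5 × 8.155 × 5.67² = 131.09 N·mm = 0.13109 J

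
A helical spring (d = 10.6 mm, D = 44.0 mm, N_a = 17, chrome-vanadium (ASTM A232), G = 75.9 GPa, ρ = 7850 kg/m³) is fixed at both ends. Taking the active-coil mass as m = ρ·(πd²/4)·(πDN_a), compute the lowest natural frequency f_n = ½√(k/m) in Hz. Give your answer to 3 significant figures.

113 Hz

k = Gd⁴/(8D³N_a) = (75.9×10³)(10.6⁴)/(8·44.0³·17) = 82.712 N/mm = 82712 N/m
Wire length L = πDN_a = π·44.0·17 = 2349.9 mm
m = ρ·(πd²/4)·L = 7850 × 88.247×10⁻⁶ m² × 2.3499 m = 1.6279 kg
f_n = ½√(k/m) = 0.5·√(82712/1.6279) = 0.5·√(50810) = 112.7 Hz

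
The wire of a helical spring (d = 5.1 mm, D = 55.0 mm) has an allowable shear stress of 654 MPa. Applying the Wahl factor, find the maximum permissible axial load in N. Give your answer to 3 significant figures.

C = D/d = 55.0/5.1 = 10.7843
K_W = (4C−1)/(4C−4) + 0.615/C = 42.137/39.137 + 0.0570 = 1.1337
τ_max = K·8FD/(πd³) → F_max = τ_allow·πd³/(8DK)
F_max = 654·π·5.1³/(8·55.0·1.1337) = 2.7254e+05/498.82 = 546.38 N

546 N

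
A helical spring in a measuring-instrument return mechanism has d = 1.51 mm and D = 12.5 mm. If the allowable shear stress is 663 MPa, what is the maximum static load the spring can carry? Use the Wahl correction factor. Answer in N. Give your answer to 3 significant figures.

60.9 N

C = D/d = 12.5/1.51 = 8.2781
K_W = (4C−1)/(4C−4) + 0.615/C = 32.113/29.113 + 0.0743 = 1.1773
τ_max = K·8FD/(πd³) → F_max = τ_allow·πd³/(8DK)
F_max = 663·π·1.51³/(8·12.5·1.1773) = 7171.2/117.73 = 60.911 N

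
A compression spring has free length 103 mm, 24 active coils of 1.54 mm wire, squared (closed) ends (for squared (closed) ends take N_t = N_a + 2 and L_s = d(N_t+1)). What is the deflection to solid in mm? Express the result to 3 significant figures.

N_t = 26; L_s = 1.54·27 = 41.58 mm
δ_solid = L₀ − L_s = 103 − 41.58 = 61.42 mm

61.4 mm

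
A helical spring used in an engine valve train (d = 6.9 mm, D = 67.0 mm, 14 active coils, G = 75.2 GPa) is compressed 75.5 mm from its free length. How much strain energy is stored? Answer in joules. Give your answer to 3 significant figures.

k = Gd⁴/(8D³N_a) = (75.2×10³)(6.9⁴)/(8·67.0³·14) = 5.0602 N/mm
U = ½kδ² = 0.5 × 5.0602 × 75.5² = 14422 N·mm = 14.422 J

14.4 J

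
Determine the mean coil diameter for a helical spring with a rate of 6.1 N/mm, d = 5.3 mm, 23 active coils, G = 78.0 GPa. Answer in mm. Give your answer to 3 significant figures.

D = (Gd⁴/(8N_a·k))^(1/3) = (78.0×10³·5.3⁴/(8·23·6.1))^(1/3)
  = (54834.1)^(1/3) = 37.9912 mm

38.0 mm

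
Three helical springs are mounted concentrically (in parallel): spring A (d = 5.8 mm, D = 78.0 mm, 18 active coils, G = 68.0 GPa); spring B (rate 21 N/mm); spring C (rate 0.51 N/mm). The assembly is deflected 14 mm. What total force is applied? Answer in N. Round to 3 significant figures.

k_A = Gd⁴/(8D³N_a) = (68.0×10³)(5.8⁴)/(8·78.0³·18) = 1.1261 N/mm
Parallel: k_eq = 1.1261 + 21 + 0.51 = 22.636 N/mm
F = k_eq·δ = 22.636·14 = 316.91 N

317 N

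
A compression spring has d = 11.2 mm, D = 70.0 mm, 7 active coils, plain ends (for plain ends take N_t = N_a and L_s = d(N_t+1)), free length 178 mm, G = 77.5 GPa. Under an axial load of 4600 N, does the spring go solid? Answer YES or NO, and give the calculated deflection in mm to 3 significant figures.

k = Gd⁴/(8D³N_a) = (77.5×10³)(11.2⁴)/(8·70.0³·7) = 63.488 N/mm
N_t = 7; L_s = 11.2·8 = 89.6 mm; δ_solid = L₀ − L_s = 178 − 89.6 = 88.4 mm
δ = F/k = 4600/63.488 = 72.455 mm
δ < δ_solid → spring does not go solid

NO, δ = 72.5 mm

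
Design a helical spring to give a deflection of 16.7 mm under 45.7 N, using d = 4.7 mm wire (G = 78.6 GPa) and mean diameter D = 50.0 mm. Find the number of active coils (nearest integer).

14

Required rate k = F/δ = 45.7/16.7 = 2.7365 N/mm
N_a = Gd⁴/(8D³k) = (78.6×10³ × 4.7⁴)/(8 × 50.0³ × 2.7365)
    = 3.83543e+07 / 2.73653e+06 = 14.02 → 14 coils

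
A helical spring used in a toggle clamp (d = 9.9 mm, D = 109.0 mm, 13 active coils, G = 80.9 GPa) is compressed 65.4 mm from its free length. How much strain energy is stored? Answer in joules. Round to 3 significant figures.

k = Gd⁴/(8D³N_a) = (80.9×10³)(9.9⁴)/(8·109.0³·13) = 5.77 N/mm
U = ½kδ² = 0.5 × 5.77 × 65.4² = 12340 N·mm = 12.34 J

12.3 J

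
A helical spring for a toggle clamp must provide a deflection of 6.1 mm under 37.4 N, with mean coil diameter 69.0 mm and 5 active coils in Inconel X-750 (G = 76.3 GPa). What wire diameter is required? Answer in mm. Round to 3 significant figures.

5.70 mm

Required rate k = F/δ = 37.4/6.1 = 6.1311 N/mm
d = (8D³N_a·k / G)^(1/4) = (8·69.0³·5·6.1311 / (76.3×10³))^0.25
  = (1055.9)^0.25 = 5.7004 mm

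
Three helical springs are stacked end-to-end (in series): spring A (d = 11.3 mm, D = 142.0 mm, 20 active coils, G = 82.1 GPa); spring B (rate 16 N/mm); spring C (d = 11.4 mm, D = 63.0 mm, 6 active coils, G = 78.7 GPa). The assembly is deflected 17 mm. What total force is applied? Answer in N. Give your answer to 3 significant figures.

41.1 N

k_A = Gd⁴/(8D³N_a) = (82.1×10³)(11.3⁴)/(8·142.0³·20) = 2.9219 N/mm
k_C = Gd⁴/(8D³N_a) = (78.7×10³)(11.4⁴)/(8·63.0³·6) = 110.75 N/mm
Series: 1/k_eq = 1/2.9219 + 1/16 + 1/110.75 = 0.41377; k_eq = 2.4168 N/mm
F = k_eq·δ = 2.4168·17 = 41.086 N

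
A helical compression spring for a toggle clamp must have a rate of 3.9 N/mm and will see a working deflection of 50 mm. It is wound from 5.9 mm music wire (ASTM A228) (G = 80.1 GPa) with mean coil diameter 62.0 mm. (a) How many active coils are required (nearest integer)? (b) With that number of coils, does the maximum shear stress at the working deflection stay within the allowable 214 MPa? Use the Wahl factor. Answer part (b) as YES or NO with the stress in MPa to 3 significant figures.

(a) 13 coils; (b) YES, τ_max = 171 MPa

N_a = Gd⁴/(8D³k) = (80.1×10³)(5.9⁴)/(8·62.0³·3.9) = 13.05 → N_a = 13
Actual rate k = Gd⁴/(8D³·13) = 3.9159 N/mm
Working load F = kδ = 3.9159·50 = 195.8 N
C = 62.0/5.9 = 10.5085; K_W = (4C−1)/(4C−4)+0.615/C = 1.1374
τ_max = K_W·8FD/(πd³) = 1.1374·150.51 = 171.2 MPa
τ_max ≤ 214 MPa → acceptable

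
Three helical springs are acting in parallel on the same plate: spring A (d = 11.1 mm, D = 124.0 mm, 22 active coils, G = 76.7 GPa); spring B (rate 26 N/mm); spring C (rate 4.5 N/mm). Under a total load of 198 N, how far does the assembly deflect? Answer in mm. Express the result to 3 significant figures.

5.83 mm

k_A = Gd⁴/(8D³N_a) = (76.7×10³)(11.1⁴)/(8·124.0³·22) = 3.4698 N/mm
Parallel: k_eq = 3.4698 + 26 + 4.5 = 33.97 N/mm
δ = F/k_eq = 198/33.97 = 5.8287 mm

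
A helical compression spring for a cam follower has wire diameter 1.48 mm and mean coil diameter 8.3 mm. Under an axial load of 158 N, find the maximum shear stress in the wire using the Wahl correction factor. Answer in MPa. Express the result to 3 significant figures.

Spring index C = D/d = 8.3/1.48 = 5.6081
K_W = (4C−1)/(4C−4) + 0.615/C = 21.432/18.432 + 0.1097 = 1.2724
τ₀ = 8FD/(πd³) = 8·158·8.3/(π·1.48³) = 10491.2/10.184 = 1030.1 MPa
τ_max = K·τ₀ = 1.2724 × 1030.1 = 1310.8 MPa

1310 MPa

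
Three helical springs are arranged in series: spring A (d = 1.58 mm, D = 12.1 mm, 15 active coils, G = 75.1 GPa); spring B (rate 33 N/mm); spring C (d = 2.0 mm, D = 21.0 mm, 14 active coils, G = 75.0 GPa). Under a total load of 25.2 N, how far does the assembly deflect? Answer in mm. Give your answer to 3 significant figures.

k_A = Gd⁴/(8D³N_a) = (75.1×10³)(1.58⁴)/(8·12.1³·15) = 2.2016 N/mm
k_C = Gd⁴/(8D³N_a) = (75.0×10³)(2.0⁴)/(8·21.0³·14) = 1.1569 N/mm
Series: 1/k_eq = 1/2.2016 + 1/33 + 1/1.1569 = 1.3489; k_eq = 0.74135 N/mm
δ = F/k_eq = 25.2/0.74135 = 33.992 mm

34.0 mm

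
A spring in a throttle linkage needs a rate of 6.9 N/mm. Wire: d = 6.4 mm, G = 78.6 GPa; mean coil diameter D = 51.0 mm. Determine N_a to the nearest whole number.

18

N_a = Gd⁴/(8D³k) = (78.6×10³ × 6.4⁴)/(8 × 51.0³ × 6.9)
    = 1.31869e+08 / 7.32234e+06 = 18.01 → 18 coils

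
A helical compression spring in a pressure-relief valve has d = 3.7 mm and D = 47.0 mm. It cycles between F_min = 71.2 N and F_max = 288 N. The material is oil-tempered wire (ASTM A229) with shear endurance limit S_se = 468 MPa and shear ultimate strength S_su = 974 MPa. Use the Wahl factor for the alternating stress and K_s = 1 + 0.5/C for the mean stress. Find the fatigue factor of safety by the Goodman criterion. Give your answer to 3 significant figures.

0.942

C = D/d = 47.0/3.7 = 12.7027; K_W = (4C−1)/(4C−4)+0.615/C = 1.1125; K_s = 1+0.5/C = 1.0394
F_a = (F_max−F_min)/2 = 108.4 N; F_m = (F_max+F_min)/2 = 179.6 N
τ_a = K_W·8F_aD/(πd³) = 1.1125 × 256.13 = 284.95 MPa
τ_m = K_s·8F_mD/(πd³) = 1.0394 × 424.36 = 441.07 MPa
Goodman: 1/n_f = τ_a/S_se + τ_m/S_su = 284.95/468 + 441.07/974 = 0.60886 + 0.45284 = 1.0617
n_f = 1/1.0617 = 0.9419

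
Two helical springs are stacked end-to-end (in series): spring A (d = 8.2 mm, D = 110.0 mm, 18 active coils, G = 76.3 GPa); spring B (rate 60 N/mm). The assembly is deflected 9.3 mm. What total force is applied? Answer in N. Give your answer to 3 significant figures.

16.3 N

k_A = Gd⁴/(8D³N_a) = (76.3×10³)(8.2⁴)/(8·110.0³·18) = 1.7999 N/mm
Series: 1/k_eq = 1/1.7999 + 1/60 = 0.57226; k_eq = 1.7474 N/mm
F = k_eq·δ = 1.7474·9.3 = 16.251 N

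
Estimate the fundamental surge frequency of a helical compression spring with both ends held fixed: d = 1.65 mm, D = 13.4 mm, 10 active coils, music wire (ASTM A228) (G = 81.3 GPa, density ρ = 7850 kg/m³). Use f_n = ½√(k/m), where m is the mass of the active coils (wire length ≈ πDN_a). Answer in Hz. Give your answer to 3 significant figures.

333 Hz

k = Gd⁴/(8D³N_a) = (81.3×10³)(1.65⁴)/(8·13.4³·10) = 3.1306 N/mm = 3130.6 N/m
Wire length L = πDN_a = π·13.4·10 = 420.97 mm
m = ρ·(πd²/4)·L = 7850 × 2.1382×10⁻⁶ m² × 0.42097 m = 0.0070661 kg
f_n = ½√(k/m) = 0.5·√(3130.6/0.0070661) = 0.5·√(4.4304e+05) = 332.81 Hz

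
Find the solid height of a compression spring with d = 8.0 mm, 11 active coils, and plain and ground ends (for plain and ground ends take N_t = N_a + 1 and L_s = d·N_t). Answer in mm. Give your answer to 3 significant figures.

plain and ground ends: N_t = N_a + 1 = 11 + 1 = 12
L_s = d·N_t = 8.0 × 12 = 96 mm

96.0 mm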